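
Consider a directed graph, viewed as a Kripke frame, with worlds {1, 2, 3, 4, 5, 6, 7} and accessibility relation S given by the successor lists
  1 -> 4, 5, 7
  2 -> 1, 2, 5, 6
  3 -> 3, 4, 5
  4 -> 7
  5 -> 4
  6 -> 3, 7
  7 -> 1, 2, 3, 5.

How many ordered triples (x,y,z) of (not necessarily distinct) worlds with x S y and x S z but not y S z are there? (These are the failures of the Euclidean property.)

36

Enumerating: (1,4,4), (1,4,5), (1,5,5), (1,5,7), (1,7,4), (1,7,7), (2,1,1), (2,1,2), (2,1,6), (2,5,1), (2,5,2), (2,5,5), … and 24 more.
Total: 36.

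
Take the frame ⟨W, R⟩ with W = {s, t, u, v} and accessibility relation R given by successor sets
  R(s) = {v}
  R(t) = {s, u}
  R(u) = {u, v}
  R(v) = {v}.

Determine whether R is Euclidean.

No

Euclidean: no — t R s and t R u, but not s R u.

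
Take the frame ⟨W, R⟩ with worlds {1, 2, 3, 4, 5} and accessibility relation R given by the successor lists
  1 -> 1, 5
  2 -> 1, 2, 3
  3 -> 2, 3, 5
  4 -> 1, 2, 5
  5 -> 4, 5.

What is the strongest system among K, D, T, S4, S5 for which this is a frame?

Serial (axiom D): yes — every world has a successor (e.g. 1 R 1).
Reflexive (axiom T): no — 4 is not related to itself.
Transitive (axiom 4): no — 1 R 5 and 5 R 4, but not 1 R 4.
Euclidean (axiom 5): no — 2 R 1 and 2 R 3, but not 1 R 3.
So F validates K, D; T would additionally require R to be reflexive. The strongest is D.

D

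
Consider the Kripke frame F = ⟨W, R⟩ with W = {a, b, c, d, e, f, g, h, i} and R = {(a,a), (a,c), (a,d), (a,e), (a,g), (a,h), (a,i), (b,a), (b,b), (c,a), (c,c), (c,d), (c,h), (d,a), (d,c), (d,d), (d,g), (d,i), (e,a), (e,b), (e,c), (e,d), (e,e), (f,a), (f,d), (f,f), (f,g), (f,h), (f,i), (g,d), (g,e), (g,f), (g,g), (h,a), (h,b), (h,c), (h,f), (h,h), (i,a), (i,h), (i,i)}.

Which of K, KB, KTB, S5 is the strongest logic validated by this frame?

Symmetric (axiom B): no — a R g but not g R a.
Reflexive (axiom T): yes — every world is R-related to itself.
Euclidean (axiom 5): no — a R c and a R e, but not c R e.
So F validates K; KB would additionally require R to be symmetric. The strongest is K.

K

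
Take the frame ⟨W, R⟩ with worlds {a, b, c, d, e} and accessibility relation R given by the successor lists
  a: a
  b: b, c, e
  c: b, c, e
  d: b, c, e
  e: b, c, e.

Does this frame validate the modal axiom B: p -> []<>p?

By correspondence theory, B is valid on a frame iff R is symmetric.
Symmetric: no — d R b but not b R d.

No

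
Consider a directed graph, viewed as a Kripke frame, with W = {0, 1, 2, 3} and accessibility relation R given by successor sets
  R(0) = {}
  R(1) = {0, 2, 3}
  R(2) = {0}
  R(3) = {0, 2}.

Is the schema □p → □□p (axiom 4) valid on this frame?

Yes

The schema 4 characterises exactly the transitive frames.
Transitive: yes — every two-step R-path is closed by a direct edge.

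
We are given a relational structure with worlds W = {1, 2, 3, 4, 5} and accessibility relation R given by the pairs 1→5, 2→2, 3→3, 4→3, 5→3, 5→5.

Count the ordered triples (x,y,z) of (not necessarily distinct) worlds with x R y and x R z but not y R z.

1

Enumerating: (5,3,5).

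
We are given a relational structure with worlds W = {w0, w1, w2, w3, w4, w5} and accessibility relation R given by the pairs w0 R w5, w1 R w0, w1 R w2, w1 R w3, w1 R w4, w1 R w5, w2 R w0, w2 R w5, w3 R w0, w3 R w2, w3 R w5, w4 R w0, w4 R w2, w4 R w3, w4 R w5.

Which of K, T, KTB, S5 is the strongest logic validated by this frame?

Reflexive (axiom T): no — w0 is not related to itself.
Symmetric (axiom B): no — w0 R w5 but not w5 R w0.
Euclidean (axiom 5): no — w1 R w0 and w1 R w2, but not w0 R w2.
So F validates K; T would additionally require R to be reflexive. The strongest is K.

K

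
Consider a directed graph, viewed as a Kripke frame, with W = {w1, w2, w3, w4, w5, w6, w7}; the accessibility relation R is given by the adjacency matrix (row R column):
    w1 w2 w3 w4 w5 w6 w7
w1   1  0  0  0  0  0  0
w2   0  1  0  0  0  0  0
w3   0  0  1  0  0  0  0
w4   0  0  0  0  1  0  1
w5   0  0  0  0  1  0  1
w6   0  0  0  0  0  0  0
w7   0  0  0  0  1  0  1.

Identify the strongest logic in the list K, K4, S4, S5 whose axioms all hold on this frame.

K4

Transitive (axiom 4): yes — every two-step R-path is closed by a direct edge.
Reflexive (axiom T): no — w4 is not related to itself.
Euclidean (axiom 5): yes — any two successors of a common world are R-related.
So F validates K, K4; S4 would additionally require R to be reflexive. The strongest is K4.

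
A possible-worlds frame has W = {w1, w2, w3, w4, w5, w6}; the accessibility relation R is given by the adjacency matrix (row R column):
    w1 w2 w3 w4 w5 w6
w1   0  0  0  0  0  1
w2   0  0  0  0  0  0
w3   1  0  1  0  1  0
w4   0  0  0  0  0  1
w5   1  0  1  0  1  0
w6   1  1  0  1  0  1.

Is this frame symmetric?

Symmetric: no — w3 R w1 but not w1 R w3.

No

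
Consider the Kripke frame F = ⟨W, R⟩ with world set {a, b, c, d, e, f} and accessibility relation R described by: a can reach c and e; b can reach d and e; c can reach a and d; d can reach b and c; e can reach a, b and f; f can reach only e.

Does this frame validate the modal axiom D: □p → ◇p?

By correspondence theory, D is valid on a frame iff R is serial.
Serial: yes — every world has a successor (e.g. a R c).

Yes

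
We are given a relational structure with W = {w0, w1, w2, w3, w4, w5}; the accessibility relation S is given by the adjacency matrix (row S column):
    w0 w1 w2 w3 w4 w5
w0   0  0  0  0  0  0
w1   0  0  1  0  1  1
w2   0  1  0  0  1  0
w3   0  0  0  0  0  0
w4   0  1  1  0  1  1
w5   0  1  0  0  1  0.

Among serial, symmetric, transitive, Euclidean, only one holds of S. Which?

symmetric

Serial: no — w0 has no S-successor.
Symmetric: yes — every pair in S has its reverse in S.
Transitive: no — w2 S w1 and w1 S w5, but not w2 S w5.
Euclidean: no — w1 S w2 and w1 S w5, but not w2 S w5.
Only symmetric holds.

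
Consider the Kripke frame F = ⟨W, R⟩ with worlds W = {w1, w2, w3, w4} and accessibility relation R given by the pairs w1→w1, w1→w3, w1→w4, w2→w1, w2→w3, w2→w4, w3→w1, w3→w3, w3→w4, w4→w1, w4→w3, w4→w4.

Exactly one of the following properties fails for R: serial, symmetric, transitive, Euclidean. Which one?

symmetric

Serial: yes — every world has a successor (e.g. w1 R w1).
Symmetric: no — w2 R w1 but not w1 R w2.
Transitive: yes — every two-step R-path is closed by a direct edge.
Euclidean: yes — any two successors of a common world are R-related.
Only symmetric fails.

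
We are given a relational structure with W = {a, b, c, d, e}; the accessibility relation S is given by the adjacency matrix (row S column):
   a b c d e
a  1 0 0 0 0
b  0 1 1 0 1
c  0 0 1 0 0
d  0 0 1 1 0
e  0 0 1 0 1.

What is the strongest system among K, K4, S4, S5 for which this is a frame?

S4

Transitive (axiom 4): yes — every two-step S-path is closed by a direct edge.
Reflexive (axiom T): yes — every world is S-related to itself.
Euclidean (axiom 5): no — b S c and b S e, but not c S e.
So F validates K, K4, S4; S5 would additionally require S to be Euclidean. The strongest is S4.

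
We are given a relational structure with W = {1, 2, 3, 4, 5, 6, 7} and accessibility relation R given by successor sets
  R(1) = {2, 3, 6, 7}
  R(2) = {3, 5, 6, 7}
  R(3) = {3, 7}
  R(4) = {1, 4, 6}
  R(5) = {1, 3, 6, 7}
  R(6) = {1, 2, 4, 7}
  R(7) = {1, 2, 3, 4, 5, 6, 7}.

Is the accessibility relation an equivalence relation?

No

Reflexive: no — 1 is not related to itself.
Symmetric: no — 1 R 2 but not 2 R 1.
Transitive: no — 1 R 2 and 2 R 5, but not 1 R 5.
So R is not an equivalence relation.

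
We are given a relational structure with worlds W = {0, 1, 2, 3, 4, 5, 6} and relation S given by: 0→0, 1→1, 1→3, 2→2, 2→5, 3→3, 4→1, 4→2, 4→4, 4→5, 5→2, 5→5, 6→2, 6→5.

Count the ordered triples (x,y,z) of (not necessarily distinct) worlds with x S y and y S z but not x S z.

1

Enumerating: (4,1,3).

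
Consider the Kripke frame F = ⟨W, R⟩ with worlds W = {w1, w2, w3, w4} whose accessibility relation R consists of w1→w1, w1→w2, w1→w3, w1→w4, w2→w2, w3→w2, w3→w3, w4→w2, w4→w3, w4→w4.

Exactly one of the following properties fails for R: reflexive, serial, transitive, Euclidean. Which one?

Euclidean

Reflexive: yes — every world is R-related to itself.
Serial: yes — every world has a successor (e.g. w1 R w1).
Transitive: yes — every two-step R-path is closed by a direct edge.
Euclidean: no — w1 R w2 and w1 R w3, but not w2 R w3.
Only Euclidean fails.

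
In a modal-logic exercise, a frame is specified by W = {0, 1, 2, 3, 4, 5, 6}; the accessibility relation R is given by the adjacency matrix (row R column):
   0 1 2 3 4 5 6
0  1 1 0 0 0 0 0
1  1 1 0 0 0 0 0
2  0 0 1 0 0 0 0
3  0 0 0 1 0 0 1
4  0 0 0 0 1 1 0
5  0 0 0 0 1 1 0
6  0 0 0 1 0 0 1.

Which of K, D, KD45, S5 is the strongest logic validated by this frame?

S5

Serial (axiom D): yes — every world has a successor (e.g. 0 R 0).
Euclidean (axiom 5): yes — any two successors of a common world are R-related.
Transitive (axiom 4): yes — every two-step R-path is closed by a direct edge.
Reflexive (axiom T): yes — every world is R-related to itself.
So F validates K, D, KD45, S5. The strongest is S5.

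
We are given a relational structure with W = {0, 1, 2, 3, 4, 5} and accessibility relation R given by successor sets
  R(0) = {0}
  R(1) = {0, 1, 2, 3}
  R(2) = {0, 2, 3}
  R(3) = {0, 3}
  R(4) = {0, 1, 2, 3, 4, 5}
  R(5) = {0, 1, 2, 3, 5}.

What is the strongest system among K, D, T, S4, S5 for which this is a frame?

Serial (axiom D): yes — every world has a successor (e.g. 0 R 0).
Reflexive (axiom T): yes — every world is R-related to itself.
Transitive (axiom 4): yes — every two-step R-path is closed by a direct edge.
Euclidean (axiom 5): no — 1 R 0 and 1 R 2, but not 0 R 2.
So F validates K, D, T, S4; S5 would additionally require R to be Euclidean. The strongest is S4.

S4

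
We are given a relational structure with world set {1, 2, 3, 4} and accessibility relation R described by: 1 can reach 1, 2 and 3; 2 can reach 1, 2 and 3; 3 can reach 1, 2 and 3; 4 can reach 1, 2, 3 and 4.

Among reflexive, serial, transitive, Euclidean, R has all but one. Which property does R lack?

Euclidean

Reflexive: yes — every world is R-related to itself.
Serial: yes — every world has a successor (e.g. 1 R 1).
Transitive: yes — every two-step R-path is closed by a direct edge.
Euclidean: no — 4 R 1 and 4 R 4, but not 1 R 4.
Only Euclidean fails.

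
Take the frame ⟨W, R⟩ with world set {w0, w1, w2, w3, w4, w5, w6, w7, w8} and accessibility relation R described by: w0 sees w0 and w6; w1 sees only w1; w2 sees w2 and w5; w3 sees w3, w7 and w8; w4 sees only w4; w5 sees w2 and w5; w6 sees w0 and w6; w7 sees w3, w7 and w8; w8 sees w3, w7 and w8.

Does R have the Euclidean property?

Yes

Euclidean: yes — any two successors of a common world are R-related.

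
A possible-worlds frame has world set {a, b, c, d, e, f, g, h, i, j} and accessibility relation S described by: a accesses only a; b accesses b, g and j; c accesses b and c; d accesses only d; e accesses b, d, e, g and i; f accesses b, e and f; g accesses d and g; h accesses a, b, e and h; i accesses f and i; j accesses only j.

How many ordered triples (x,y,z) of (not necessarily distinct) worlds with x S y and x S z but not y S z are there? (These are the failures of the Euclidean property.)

Enumerating: (b,g,b), (b,g,j), (b,j,b), (b,j,g), (c,b,c), (e,b,d), (e,b,e), (e,b,i), (e,d,b), (e,d,e), (e,d,g), (e,d,i), … and 20 more.
Total: 32.

32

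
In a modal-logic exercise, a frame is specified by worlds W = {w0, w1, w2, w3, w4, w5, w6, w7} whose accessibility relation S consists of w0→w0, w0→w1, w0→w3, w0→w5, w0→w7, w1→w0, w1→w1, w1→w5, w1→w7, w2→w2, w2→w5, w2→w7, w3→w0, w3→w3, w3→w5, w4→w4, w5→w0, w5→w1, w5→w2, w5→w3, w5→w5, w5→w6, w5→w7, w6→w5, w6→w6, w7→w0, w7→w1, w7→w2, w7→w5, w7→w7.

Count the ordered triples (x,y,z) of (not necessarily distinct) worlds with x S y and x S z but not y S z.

Enumerating: (w0,w1,w3), (w0,w3,w1), (w0,w3,w7), (w0,w7,w3), (w5,w0,w2), (w5,w0,w6), (w5,w1,w2), (w5,w1,w3), (w5,w1,w6), (w5,w2,w0), (w5,w2,w1), (w5,w2,w3), … and 16 more.
Total: 28.

28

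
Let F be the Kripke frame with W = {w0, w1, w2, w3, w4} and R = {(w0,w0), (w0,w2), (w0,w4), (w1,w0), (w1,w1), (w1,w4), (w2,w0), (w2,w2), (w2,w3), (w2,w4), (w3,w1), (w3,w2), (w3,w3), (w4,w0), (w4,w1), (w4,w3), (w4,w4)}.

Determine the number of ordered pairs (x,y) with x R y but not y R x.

Enumerating: (w1,w0), (w2,w4), (w3,w1), (w4,w3).

4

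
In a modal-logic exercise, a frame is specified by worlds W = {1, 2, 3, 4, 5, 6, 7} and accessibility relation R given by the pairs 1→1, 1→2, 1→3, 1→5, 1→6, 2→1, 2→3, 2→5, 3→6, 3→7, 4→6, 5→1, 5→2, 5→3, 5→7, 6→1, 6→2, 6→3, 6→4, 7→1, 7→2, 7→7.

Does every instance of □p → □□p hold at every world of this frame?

No

By correspondence theory, 4 is valid on a frame iff R is transitive.
Transitive: no — 1 R 3 and 3 R 7, but not 1 R 7.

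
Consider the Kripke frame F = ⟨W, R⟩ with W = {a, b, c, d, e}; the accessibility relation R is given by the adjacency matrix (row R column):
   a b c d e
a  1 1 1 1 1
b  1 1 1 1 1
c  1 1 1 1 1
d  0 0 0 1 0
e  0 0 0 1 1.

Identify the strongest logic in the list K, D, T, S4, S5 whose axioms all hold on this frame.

S4

Serial (axiom D): yes — every world has a successor (e.g. a R a).
Reflexive (axiom T): yes — every world is R-related to itself.
Transitive (axiom 4): yes — every two-step R-path is closed by a direct edge.
Euclidean (axiom 5): no — a R d and a R b, but not d R b.
So F validates K, D, T, S4; S5 would additionally require R to be Euclidean. The strongest is S4.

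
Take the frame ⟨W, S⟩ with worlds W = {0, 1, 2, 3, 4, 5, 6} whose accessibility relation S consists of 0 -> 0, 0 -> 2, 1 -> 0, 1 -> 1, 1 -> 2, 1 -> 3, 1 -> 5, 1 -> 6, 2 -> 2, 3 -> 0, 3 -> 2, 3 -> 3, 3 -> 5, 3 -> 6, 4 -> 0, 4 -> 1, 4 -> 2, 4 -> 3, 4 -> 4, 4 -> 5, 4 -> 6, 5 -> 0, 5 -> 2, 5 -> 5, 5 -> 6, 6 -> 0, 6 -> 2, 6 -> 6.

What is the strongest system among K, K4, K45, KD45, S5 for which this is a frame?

K4

Transitive (axiom 4): yes — every two-step S-path is closed by a direct edge.
Euclidean (axiom 5): no — 1 S 0 and 1 S 3, but not 0 S 3.
Serial (axiom D): yes — every world has a successor (e.g. 0 S 0).
Reflexive (axiom T): yes — every world is S-related to itself.
So F validates K, K4; K45 would additionally require S to be Euclidean. The strongest is K4.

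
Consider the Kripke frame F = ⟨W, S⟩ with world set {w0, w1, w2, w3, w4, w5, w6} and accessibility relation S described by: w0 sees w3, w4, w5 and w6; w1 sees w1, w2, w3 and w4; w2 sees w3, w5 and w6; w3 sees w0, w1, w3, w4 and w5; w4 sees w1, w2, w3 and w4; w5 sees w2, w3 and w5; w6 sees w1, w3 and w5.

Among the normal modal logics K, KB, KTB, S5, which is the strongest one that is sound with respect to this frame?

K

Symmetric (axiom B): no — w0 S w4 but not w4 S w0.
Reflexive (axiom T): no — w0 is not related to itself.
Euclidean (axiom 5): no — w0 S w3 and w0 S w6, but not w3 S w6.
So F validates K; KB would additionally require S to be symmetric. The strongest is K.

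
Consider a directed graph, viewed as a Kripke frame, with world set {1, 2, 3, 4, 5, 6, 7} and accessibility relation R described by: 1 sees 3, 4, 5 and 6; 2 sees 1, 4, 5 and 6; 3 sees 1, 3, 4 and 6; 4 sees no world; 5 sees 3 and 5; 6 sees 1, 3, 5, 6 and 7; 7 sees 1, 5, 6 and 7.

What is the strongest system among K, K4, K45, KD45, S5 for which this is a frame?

Transitive (axiom 4): no — 1 R 6 and 6 R 7, but not 1 R 7.
Euclidean (axiom 5): no — 1 R 3 and 1 R 5, but not 3 R 5.
Serial (axiom D): no — 4 has no R-successor.
Reflexive (axiom T): no — 1 is not related to itself.
So F validates K; K4 would additionally require R to be transitive. The strongest is K.

K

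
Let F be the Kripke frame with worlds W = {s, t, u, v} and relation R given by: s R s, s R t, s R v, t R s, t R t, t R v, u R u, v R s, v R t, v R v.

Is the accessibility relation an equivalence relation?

Yes

Reflexive: yes — every world is R-related to itself.
Symmetric: yes — every pair in R has its reverse in R.
Transitive: yes — every two-step R-path is closed by a direct edge.
So R is an equivalence relation.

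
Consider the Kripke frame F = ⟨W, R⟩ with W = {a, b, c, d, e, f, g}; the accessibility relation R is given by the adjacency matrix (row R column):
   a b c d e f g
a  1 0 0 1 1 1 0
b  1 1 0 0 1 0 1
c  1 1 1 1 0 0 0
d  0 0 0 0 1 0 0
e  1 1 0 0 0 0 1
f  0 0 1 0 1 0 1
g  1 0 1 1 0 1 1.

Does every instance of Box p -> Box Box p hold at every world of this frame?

Axiom 4 corresponds to the accessibility relation being transitive.
Transitive: no — a R e and e R b, but not a R b.

No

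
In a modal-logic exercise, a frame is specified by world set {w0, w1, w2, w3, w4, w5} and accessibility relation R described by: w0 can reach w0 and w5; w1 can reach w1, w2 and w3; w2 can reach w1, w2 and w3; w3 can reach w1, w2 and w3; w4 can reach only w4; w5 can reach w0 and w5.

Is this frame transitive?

Yes

Transitive: yes — every two-step R-path is closed by a direct edge.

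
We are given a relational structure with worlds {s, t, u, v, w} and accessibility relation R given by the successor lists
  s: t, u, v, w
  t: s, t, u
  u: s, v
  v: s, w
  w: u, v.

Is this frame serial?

Yes

Serial: yes — every world has a successor (e.g. s R t).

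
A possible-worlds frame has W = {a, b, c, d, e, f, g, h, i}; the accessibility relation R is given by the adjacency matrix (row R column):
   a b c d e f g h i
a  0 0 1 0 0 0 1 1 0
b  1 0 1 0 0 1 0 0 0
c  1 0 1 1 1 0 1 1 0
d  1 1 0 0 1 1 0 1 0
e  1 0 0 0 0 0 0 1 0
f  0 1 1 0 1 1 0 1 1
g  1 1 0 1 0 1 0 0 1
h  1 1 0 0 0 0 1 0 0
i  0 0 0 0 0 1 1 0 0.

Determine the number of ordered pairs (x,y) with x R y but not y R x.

Enumerating: (b,a), (b,c), (c,d), (c,e), (c,g), (c,h), (d,a), (d,b), (d,e), (d,f), (d,h), (e,a), … and 9 more.
Total: 21.

21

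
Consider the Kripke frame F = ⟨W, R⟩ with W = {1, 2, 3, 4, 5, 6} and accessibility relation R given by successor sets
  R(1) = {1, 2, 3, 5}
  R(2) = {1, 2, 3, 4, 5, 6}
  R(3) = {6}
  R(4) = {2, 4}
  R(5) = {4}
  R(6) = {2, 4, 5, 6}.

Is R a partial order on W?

No

Reflexive: no — 3 is not related to itself.
Transitive: no — 1 R 2 and 2 R 4, but not 1 R 4.
Antisymmetric: no — 1 R 2 and 2 R 1 with 1 ≠ 2.
So R is not a partial order.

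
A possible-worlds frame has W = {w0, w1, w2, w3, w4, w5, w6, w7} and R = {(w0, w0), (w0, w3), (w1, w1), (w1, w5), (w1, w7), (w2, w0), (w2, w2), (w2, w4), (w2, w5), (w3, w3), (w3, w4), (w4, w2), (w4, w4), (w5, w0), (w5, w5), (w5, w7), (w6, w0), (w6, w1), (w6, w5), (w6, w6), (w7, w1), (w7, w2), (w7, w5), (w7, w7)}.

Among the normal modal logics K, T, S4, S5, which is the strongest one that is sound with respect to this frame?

Reflexive (axiom T): yes — every world is R-related to itself.
Transitive (axiom 4): no — w0 R w3 and w3 R w4, but not w0 R w4.
Euclidean (axiom 5): no — w2 R w0 and w2 R w4, but not w0 R w4.
So F validates K, T; S4 would additionally require R to be transitive. The strongest is T.

T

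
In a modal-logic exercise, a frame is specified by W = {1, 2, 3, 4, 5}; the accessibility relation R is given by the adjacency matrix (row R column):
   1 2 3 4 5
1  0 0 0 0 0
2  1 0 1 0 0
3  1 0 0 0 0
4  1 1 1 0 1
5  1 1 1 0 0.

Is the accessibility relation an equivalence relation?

No

Reflexive: no — 1 is not related to itself.
Symmetric: no — 2 R 1 but not 1 R 2.
Transitive: yes — every two-step R-path is closed by a direct edge.
So R is not an equivalence relation.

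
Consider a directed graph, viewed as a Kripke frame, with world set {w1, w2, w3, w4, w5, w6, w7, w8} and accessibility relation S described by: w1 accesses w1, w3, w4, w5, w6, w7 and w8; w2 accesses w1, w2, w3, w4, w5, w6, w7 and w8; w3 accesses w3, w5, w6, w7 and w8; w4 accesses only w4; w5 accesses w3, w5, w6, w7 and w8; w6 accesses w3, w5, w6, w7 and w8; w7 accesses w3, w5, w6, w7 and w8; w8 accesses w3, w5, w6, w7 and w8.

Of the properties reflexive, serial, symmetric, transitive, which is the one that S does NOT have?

symmetric

Reflexive: yes — every world is S-related to itself.
Serial: yes — every world has a successor (e.g. w1 S w1).
Symmetric: no — w1 S w3 but not w3 S w1.
Transitive: yes — every two-step S-path is closed by a direct edge.
Only symmetric fails.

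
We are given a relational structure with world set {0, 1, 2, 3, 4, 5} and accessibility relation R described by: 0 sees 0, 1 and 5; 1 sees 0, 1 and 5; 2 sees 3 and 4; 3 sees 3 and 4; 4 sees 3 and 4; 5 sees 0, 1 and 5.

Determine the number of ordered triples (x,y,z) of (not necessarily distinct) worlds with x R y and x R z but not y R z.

0

R is Euclidean; there are no such tuples.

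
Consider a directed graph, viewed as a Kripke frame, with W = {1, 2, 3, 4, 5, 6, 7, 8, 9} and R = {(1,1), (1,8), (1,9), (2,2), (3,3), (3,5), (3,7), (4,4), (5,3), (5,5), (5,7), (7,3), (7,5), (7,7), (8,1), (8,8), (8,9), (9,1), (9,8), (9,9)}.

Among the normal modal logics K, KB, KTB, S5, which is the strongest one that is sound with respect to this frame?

Symmetric (axiom B): yes — every pair in R has its reverse in R.
Reflexive (axiom T): no — 6 is not related to itself.
Euclidean (axiom 5): yes — any two successors of a common world are R-related.
So F validates K, KB; KTB would additionally require R to be reflexive. The strongest is KB.

KB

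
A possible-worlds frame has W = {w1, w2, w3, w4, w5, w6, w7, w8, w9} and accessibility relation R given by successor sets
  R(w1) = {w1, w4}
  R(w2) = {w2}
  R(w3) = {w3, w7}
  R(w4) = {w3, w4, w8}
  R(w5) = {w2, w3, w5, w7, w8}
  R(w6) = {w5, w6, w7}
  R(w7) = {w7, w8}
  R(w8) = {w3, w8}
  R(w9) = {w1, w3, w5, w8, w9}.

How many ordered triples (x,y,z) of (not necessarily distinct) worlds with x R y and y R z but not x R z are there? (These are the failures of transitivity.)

Enumerating: (w1,w4,w3), (w1,w4,w8), (w3,w7,w8), (w4,w3,w7), (w6,w5,w2), (w6,w5,w3), (w6,w5,w8), (w6,w7,w8), (w7,w8,w3), (w8,w3,w7), (w9,w1,w4), (w9,w3,w7), (w9,w5,w2), (w9,w5,w7).

14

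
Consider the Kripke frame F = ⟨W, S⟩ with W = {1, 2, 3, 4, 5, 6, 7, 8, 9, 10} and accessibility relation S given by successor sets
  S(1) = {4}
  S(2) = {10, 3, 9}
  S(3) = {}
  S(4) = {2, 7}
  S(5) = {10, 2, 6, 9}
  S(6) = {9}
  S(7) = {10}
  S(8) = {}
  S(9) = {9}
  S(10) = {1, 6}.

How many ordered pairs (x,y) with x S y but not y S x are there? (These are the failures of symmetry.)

14

Enumerating: (1,4), (10,1), (10,6), (2,10), (2,3), (2,9), (4,2), (4,7), (5,10), (5,2), (5,6), (5,9), (6,9), (7,10).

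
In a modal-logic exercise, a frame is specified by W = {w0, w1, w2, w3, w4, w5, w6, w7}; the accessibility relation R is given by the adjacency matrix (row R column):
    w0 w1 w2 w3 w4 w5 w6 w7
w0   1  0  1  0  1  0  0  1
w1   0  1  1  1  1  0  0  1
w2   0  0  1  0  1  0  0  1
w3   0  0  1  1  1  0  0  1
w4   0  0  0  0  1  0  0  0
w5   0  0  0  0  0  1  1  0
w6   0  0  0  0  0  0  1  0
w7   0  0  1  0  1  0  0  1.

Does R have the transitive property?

Yes

Transitive: yes — every two-step R-path is closed by a direct edge.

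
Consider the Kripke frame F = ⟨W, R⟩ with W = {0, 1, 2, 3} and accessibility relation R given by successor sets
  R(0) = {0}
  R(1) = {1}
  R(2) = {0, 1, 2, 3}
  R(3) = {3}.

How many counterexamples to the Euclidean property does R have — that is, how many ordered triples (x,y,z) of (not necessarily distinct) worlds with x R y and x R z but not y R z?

Enumerating: (2,0,1), (2,0,2), (2,0,3), (2,1,0), (2,1,2), (2,1,3), (2,3,0), (2,3,1), (2,3,2).

9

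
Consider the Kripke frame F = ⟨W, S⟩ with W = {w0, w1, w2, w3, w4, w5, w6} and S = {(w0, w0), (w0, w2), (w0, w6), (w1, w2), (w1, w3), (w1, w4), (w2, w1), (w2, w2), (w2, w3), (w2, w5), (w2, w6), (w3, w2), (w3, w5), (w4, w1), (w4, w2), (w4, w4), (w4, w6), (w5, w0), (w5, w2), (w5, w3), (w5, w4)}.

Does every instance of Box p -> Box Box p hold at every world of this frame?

Axiom 4 corresponds to the accessibility relation being transitive.
Transitive: no — w0 S w2 and w2 S w1, but not w0 S w1.

No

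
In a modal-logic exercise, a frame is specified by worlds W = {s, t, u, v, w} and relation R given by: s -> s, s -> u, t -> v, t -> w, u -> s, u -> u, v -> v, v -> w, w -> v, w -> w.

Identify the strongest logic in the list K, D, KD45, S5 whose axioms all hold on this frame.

Serial (axiom D): yes — every world has a successor (e.g. s R s).
Euclidean (axiom 5): yes — any two successors of a common world are R-related.
Transitive (axiom 4): yes — every two-step R-path is closed by a direct edge.
Reflexive (axiom T): no — t is not related to itself.
So F validates K, D, KD45; S5 would additionally require R to be reflexive. The strongest is KD45.

KD45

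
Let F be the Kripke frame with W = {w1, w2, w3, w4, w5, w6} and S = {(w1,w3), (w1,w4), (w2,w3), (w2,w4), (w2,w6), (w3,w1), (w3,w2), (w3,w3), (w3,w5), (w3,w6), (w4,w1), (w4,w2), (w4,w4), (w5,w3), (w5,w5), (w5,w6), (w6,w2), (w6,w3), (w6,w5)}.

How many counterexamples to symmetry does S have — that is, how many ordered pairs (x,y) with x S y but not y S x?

0

S is symmetric; there are no such tuples.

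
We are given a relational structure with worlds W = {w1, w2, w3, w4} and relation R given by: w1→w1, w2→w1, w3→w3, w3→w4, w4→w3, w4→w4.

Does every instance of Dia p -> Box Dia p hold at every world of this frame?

Yes

Axiom 5 corresponds to the accessibility relation being Euclidean.
Euclidean: yes — any two successors of a common world are R-related.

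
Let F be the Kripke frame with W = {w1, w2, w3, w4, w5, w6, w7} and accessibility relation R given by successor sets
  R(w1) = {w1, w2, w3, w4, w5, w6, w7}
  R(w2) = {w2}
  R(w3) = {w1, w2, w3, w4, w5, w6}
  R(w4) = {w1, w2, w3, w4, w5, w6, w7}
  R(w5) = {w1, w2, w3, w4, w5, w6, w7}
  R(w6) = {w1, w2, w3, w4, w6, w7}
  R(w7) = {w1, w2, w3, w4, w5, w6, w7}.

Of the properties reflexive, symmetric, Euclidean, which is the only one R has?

reflexive

Reflexive: yes — every world is R-related to itself.
Symmetric: no — w1 R w2 but not w2 R w1.
Euclidean: no — w1 R w2 and w1 R w3, but not w2 R w3.
Only reflexive holds.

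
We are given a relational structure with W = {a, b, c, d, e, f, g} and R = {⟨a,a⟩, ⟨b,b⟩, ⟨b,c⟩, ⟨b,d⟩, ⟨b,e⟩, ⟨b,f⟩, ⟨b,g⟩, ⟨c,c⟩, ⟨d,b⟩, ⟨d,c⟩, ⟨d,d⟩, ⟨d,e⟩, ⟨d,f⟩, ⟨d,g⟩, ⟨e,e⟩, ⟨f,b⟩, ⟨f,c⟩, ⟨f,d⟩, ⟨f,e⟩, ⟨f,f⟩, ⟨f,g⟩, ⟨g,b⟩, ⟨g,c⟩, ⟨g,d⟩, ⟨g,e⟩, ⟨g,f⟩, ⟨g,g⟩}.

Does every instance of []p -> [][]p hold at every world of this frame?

By correspondence theory, 4 is valid on a frame iff R is transitive.
Transitive: yes — every two-step R-path is closed by a direct edge.

Yes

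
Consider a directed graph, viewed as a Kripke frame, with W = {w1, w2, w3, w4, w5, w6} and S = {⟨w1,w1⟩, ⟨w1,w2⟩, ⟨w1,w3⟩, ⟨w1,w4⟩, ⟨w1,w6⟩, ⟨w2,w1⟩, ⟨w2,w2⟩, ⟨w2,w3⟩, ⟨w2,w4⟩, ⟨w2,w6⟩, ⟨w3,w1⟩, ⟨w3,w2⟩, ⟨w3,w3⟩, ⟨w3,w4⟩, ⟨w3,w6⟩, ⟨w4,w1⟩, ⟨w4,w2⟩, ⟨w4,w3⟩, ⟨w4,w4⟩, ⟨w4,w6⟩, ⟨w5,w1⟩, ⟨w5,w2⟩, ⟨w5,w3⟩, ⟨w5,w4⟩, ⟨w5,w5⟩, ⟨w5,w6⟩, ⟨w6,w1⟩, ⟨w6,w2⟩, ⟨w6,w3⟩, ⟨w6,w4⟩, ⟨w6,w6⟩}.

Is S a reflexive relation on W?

Reflexive: yes — every world is S-related to itself.

Yes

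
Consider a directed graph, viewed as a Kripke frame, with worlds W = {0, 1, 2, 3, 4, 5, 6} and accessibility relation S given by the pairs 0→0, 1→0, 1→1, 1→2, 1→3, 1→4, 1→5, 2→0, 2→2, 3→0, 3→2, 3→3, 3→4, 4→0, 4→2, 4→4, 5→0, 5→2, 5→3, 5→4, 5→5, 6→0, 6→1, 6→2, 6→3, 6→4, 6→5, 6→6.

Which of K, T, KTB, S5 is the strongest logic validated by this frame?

T

Reflexive (axiom T): yes — every world is S-related to itself.
Symmetric (axiom B): no — 1 S 0 but not 0 S 1.
Euclidean (axiom 5): no — 1 S 0 and 1 S 2, but not 0 S 2.
So F validates K, T; KTB would additionally require S to be symmetric. The strongest is T.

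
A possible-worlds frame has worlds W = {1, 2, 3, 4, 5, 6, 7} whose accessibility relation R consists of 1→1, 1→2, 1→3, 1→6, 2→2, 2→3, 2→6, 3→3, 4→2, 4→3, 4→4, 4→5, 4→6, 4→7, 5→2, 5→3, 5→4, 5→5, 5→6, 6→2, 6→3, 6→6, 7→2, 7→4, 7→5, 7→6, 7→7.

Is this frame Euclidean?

No

Euclidean: no — 1 R 3 and 1 R 2, but not 3 R 2.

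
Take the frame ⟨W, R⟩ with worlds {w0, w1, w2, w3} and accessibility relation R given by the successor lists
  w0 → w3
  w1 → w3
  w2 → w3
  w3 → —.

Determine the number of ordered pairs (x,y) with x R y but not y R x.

3

Enumerating: (w0,w3), (w1,w3), (w2,w3).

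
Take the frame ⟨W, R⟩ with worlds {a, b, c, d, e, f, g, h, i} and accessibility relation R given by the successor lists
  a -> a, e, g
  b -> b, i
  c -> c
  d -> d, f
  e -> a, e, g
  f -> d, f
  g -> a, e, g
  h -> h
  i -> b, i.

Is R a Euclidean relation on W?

Yes

Euclidean: yes — any two successors of a common world are R-related.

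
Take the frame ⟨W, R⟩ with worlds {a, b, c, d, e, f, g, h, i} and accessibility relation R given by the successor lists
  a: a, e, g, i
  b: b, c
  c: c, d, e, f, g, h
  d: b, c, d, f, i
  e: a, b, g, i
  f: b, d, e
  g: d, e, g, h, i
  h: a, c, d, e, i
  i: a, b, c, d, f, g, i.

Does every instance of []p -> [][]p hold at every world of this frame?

No

By correspondence theory, 4 is valid on a frame iff R is transitive.
Transitive: no — a R e and e R b, but not a R b.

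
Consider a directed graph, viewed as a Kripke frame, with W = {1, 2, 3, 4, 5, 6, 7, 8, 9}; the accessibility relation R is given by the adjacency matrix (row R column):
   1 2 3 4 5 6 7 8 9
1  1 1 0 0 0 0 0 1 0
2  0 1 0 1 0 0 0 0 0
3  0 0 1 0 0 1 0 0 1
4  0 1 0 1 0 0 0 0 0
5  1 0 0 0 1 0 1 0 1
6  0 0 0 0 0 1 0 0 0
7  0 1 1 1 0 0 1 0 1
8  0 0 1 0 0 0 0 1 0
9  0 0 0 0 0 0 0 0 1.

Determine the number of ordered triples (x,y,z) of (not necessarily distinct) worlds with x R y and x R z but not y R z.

Enumerating: (1,2,1), (1,2,8), (1,8,1), (1,8,2), (3,6,3), (3,6,9), (3,9,3), (3,9,6), (5,1,5), (5,1,7), (5,1,9), (5,7,1), … and 18 more.
Total: 30.

30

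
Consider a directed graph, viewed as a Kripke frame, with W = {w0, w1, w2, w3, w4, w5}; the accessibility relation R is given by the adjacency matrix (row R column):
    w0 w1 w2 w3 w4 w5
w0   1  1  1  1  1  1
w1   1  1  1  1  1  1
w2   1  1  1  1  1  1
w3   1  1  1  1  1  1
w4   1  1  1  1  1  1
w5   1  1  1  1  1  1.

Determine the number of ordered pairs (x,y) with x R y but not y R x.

0

R is symmetric; there are no such tuples.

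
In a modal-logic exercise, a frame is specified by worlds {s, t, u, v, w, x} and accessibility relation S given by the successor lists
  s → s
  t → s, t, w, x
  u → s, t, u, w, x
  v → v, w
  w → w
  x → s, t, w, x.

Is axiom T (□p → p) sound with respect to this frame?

The schema T characterises exactly the reflexive frames.
Reflexive: yes — every world is S-related to itself.

Yes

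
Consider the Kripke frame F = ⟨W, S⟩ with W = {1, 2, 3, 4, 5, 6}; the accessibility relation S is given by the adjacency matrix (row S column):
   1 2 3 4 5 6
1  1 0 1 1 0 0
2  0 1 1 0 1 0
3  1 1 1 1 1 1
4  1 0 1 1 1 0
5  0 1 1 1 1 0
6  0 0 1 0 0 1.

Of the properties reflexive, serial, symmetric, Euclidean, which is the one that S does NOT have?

Reflexive: yes — every world is S-related to itself.
Serial: yes — every world has a successor (e.g. 1 S 1).
Symmetric: yes — every pair in S has its reverse in S.
Euclidean: no — 3 S 1 and 3 S 2, but not 1 S 2.
Only Euclidean fails.

Euclidean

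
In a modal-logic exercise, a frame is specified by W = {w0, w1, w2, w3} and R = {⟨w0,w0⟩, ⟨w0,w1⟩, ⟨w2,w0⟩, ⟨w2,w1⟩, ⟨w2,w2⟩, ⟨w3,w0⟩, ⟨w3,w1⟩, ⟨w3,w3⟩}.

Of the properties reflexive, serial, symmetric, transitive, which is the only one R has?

Reflexive: no — w1 is not related to itself.
Serial: no — w1 has no R-successor.
Symmetric: no — w0 R w1 but not w1 R w0.
Transitive: yes — every two-step R-path is closed by a direct edge.
Only transitive holds.

transitive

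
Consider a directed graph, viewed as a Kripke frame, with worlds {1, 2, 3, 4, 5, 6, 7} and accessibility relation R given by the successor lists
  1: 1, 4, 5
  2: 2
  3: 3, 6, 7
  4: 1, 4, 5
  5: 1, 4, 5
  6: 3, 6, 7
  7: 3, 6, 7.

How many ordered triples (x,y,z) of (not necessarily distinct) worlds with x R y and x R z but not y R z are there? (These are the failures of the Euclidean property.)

R is Euclidean; there are no such tuples.

0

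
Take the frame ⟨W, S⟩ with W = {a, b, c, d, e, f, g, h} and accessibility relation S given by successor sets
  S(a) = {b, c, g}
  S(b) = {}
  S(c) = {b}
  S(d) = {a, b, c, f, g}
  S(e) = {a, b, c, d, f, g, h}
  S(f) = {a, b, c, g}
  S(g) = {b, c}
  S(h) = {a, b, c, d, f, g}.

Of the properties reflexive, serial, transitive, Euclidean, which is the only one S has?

Reflexive: no — a is not related to itself.
Serial: no — b has no S-successor.
Transitive: yes — every two-step S-path is closed by a direct edge.
Euclidean: no — a S b and a S c, but not b S c.
Only transitive holds.

transitive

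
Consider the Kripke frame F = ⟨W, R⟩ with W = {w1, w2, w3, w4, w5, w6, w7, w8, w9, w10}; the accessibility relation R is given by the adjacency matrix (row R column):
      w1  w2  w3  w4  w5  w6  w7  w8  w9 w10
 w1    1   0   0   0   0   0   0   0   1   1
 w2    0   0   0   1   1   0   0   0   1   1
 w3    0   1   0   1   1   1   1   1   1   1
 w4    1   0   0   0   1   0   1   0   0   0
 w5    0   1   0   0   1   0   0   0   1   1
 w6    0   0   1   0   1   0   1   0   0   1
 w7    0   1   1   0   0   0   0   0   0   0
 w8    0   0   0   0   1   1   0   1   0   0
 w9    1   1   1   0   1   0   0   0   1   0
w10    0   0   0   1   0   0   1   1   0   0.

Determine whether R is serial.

Serial: yes — every world has a successor (e.g. w1 R w1).

Yes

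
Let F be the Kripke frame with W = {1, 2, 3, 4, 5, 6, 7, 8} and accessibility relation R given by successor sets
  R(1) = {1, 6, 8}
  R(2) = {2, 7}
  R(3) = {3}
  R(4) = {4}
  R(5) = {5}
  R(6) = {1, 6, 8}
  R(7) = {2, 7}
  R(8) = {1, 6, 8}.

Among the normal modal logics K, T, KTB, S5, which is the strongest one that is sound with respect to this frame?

S5

Reflexive (axiom T): yes — every world is R-related to itself.
Symmetric (axiom B): yes — every pair in R has its reverse in R.
Euclidean (axiom 5): yes — any two successors of a common world are R-related.
So F validates K, T, KTB, S5. The strongest is S5.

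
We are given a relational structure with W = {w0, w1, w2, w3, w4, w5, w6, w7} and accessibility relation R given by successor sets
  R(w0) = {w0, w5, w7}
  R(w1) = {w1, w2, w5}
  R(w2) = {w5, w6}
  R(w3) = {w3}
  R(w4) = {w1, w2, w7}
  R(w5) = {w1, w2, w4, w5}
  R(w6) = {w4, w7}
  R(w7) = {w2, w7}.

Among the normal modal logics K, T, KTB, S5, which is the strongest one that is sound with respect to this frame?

K

Reflexive (axiom T): no — w2 is not related to itself.
Symmetric (axiom B): no — w0 R w5 but not w5 R w0.
Euclidean (axiom 5): no — w0 R w5 and w0 R w7, but not w5 R w7.
So F validates K; T would additionally require R to be reflexive. The strongest is K.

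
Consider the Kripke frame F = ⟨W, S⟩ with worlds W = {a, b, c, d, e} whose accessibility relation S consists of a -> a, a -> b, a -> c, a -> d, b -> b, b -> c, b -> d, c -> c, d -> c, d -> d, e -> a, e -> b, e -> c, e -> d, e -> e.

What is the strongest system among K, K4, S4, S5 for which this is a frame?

S4

Transitive (axiom 4): yes — every two-step S-path is closed by a direct edge.
Reflexive (axiom T): yes — every world is S-related to itself.
Euclidean (axiom 5): no — a S c and a S b, but not c S b.
So F validates K, K4, S4; S5 would additionally require S to be Euclidean. The strongest is S4.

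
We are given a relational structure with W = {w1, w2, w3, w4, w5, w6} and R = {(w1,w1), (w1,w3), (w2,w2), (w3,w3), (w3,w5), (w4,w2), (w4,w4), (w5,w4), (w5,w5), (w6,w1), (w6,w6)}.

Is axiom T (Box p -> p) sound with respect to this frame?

Yes

Axiom T corresponds to the accessibility relation being reflexive.
Reflexive: yes — every world is R-related to itself.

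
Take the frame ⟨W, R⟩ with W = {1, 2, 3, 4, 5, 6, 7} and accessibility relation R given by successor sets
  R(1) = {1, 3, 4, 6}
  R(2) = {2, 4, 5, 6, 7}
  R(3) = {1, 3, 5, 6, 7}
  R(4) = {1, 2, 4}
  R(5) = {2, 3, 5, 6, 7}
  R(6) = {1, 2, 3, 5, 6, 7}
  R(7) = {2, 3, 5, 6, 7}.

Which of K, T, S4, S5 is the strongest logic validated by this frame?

Reflexive (axiom T): yes — every world is R-related to itself.
Transitive (axiom 4): no — 1 R 3 and 3 R 5, but not 1 R 5.
Euclidean (axiom 5): no — 1 R 3 and 1 R 4, but not 3 R 4.
So F validates K, T; S4 would additionally require R to be transitive. The strongest is T.

T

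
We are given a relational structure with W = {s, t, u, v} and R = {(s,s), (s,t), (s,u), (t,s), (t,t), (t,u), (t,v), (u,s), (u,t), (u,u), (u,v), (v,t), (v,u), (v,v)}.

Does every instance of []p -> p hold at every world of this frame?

Yes

The schema T characterises exactly the reflexive frames.
Reflexive: yes — every world is R-related to itself.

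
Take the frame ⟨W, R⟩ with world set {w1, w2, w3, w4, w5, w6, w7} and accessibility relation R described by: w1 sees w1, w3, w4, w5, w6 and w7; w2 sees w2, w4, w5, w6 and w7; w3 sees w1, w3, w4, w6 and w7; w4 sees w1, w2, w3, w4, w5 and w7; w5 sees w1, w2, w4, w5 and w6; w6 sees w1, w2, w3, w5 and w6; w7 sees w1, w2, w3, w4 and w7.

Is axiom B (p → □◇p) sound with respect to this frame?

Yes

Axiom B corresponds to the accessibility relation being symmetric.
Symmetric: yes — every pair in R has its reverse in R.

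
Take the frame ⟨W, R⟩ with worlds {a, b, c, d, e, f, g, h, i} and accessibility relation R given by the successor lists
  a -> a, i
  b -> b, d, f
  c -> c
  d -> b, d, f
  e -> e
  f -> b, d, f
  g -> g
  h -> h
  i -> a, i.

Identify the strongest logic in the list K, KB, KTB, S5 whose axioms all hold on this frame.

Symmetric (axiom B): yes — every pair in R has its reverse in R.
Reflexive (axiom T): yes — every world is R-related to itself.
Euclidean (axiom 5): yes — any two successors of a common world are R-related.
So F validates K, KB, KTB, S5. The strongest is S5.

S5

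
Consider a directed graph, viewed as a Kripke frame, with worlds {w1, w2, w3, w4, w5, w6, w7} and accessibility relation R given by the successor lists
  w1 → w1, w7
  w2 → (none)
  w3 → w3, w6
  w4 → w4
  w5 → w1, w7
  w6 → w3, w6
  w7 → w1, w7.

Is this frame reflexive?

Reflexive: no — w2 is not related to itself.

No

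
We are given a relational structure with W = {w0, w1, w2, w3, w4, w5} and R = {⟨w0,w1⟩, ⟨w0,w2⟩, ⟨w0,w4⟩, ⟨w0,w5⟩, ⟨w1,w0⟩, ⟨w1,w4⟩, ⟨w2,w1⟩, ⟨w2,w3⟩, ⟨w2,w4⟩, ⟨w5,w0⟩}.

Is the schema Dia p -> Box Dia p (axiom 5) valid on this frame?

No

Axiom 5 corresponds to the accessibility relation being Euclidean.
Euclidean: no — w0 R w1 and w0 R w2, but not w1 R w2.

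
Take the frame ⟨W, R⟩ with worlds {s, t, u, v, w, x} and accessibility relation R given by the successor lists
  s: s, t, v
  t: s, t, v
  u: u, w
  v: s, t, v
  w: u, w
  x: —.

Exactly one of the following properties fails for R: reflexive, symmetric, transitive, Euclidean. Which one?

reflexive

Reflexive: no — x is not related to itself.
Symmetric: yes — every pair in R has its reverse in R.
Transitive: yes — every two-step R-path is closed by a direct edge.
Euclidean: yes — any two successors of a common world are R-related.
Only reflexive fails.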